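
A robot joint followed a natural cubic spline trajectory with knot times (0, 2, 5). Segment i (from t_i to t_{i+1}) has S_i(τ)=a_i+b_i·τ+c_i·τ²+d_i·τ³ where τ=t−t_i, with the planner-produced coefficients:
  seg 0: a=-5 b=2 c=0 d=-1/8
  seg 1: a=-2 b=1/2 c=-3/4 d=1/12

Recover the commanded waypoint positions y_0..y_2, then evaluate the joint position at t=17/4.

y_0=-5 y_1=-2 y_2=-5
S(17/4) = -953/256

y_0 = S_0(0) = a_0 = -5
y_1 = S_1(0) = a_1 = -2
y_2 = S_1(3) = -5
t_q=17/4 is in segment 1 (τ=9/4); S_1(τ)=-953/256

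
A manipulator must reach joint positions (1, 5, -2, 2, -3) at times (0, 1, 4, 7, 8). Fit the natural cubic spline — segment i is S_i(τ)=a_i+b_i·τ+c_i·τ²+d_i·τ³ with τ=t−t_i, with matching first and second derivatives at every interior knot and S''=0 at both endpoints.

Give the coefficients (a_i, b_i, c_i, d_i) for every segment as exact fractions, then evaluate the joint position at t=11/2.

  seg 0: a=1 b=133/26 c=0 d=-29/26
  seg 1: a=5 b=23/13 c=-87/26 d=463/702
  seg 2: a=-2 b=-1/2 c=101/39 d=-463/702
  seg 3: a=2 b=-36/13 c=-87/26 d=29/26
S(11/2) = 177/208

Δ: Δ0=4, Δ1=-7/3, Δ2=4/3, Δ3=-5
row 1: diag=8, rhs=-38; c'=3/8, d'=-19/4
row 2: denom=12−3·3/8=87/8; d'=(22−3·-19/4)/(87/8)=10/3
row 3: denom=8−3·8/29=208/29; d'=(-38−3·10/3)/(208/29)=-87/13
back: M3=-87/13
back: M2=10/3−8/29·-87/13=202/39
back: M1=-19/4−3/8·202/39=-87/13
M: M0=0, M1=-87/13, M2=202/39, M3=-87/13, M4=0
seg 0: a=1, c=M0/2=0, d=(M1−M0)/(6·1)=-29/26, b=Δ0−h0·(2M0+M1)/6=133/26
seg 1: a=5, c=M1/2=-87/26, d=(M2−M1)/(6·3)=463/702, b=Δ1−h1·(2M1+M2)/6=23/13
seg 2: a=-2, c=M2/2=101/39, d=(M3−M2)/(6·3)=-463/702, b=Δ2−h2·(2M2+M3)/6=-1/2
seg 3: a=2, c=M3/2=-87/26, d=(M4−M3)/(6·1)=29/26, b=Δ3−h3·(2M3+M4)/6=-36/13
t_q=11/2 → seg 2, τ=3/2; S=-2+-1/2·τ+101/39·τ²+-463/702·τ³=177/208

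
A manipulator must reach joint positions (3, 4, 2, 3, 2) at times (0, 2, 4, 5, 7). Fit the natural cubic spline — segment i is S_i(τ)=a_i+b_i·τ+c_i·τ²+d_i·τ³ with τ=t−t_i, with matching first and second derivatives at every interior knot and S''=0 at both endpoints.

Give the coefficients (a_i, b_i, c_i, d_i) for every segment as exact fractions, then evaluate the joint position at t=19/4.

  seg 0: a=3 b=287/256 c=0 d=-159/1024
  seg 1: a=4 b=-95/128 c=-477/512 d=411/1024
  seg 2: a=2 b=89/256 c=189/128 d=-211/256
  seg 3: a=3 b=53/64 c=-255/256 d=85/512
S(19/4) = 44951/16384

Δ: Δ0=1/2, Δ1=-1, Δ2=1, Δ3=-1/2
row 1: diag=8, rhs=-9; c'=1/4, d'=-9/8
row 2: denom=6−2·1/4=11/2; d'=(12−2·-9/8)/(11/2)=57/22
row 3: denom=6−1·2/11=64/11; d'=(-9−1·57/22)/(64/11)=-255/128
back: M3=-255/128
back: M2=57/22−2/11·-255/128=189/64
back: M1=-9/8−1/4·189/64=-477/256
M: M0=0, M1=-477/256, M2=189/64, M3=-255/128, M4=0
seg 0: a=3, c=M0/2=0, d=(M1−M0)/(6·2)=-159/1024, b=Δ0−h0·(2M0+M1)/6=287/256
seg 1: a=4, c=M1/2=-477/512, d=(M2−M1)/(6·2)=411/1024, b=Δ1−h1·(2M1+M2)/6=-95/128
seg 2: a=2, c=M2/2=189/128, d=(M3−M2)/(6·1)=-211/256, b=Δ2−h2·(2M2+M3)/6=89/256
seg 3: a=3, c=M3/2=-255/256, d=(M4−M3)/(6·2)=85/512, b=Δ3−h3·(2M3+M4)/6=53/64
t_q=19/4 → seg 2, τ=3/4; S=2+89/256·τ+189/128·τ²+-211/256·τ³=44951/16384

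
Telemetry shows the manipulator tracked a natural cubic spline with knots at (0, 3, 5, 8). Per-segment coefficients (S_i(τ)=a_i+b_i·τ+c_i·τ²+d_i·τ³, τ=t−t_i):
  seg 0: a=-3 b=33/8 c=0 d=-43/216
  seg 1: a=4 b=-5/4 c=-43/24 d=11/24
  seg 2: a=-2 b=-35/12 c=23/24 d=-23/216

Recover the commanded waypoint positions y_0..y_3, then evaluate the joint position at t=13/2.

y_0=-3 y_1=4 y_2=-2 y_3=-5
S(13/2) = -293/64

y_0 = S_0(0) = a_0 = -3
y_1 = S_1(0) = a_1 = 4
y_2 = S_2(0) = a_2 = -2
y_3 = S_2(3) = -5
t_q=13/2 is in segment 2 (τ=3/2); S_2(τ)=-293/64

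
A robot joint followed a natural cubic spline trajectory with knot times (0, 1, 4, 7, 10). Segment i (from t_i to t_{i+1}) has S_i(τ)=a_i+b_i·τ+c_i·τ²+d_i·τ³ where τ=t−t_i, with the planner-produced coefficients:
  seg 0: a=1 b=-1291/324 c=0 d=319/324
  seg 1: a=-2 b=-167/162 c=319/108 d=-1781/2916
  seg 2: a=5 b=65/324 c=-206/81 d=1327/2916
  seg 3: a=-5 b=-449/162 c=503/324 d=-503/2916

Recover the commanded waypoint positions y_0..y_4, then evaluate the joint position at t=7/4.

y_0=1 y_1=-2 y_2=5 y_3=-5 y_4=-4
S(7/4) = -3155/2304

y_0 = S_0(0) = a_0 = 1
y_1 = S_1(0) = a_1 = -2
y_2 = S_2(0) = a_2 = 5
y_3 = S_3(0) = a_3 = -5
y_4 = S_3(3) = -4
t_q=7/4 is in segment 1 (τ=3/4); S_1(τ)=-3155/2304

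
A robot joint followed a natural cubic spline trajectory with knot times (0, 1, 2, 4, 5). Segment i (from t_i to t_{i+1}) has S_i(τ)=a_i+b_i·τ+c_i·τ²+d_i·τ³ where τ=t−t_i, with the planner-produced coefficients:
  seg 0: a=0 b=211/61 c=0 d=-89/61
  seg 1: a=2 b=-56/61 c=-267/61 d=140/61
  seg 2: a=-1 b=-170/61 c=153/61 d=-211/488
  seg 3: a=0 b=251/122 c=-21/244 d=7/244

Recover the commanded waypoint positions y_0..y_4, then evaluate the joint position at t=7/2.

y_0=0 y_1=2 y_2=-1 y_3=0 y_4=2
S(7/2) = -3889/3904

y_0 = S_0(0) = a_0 = 0
y_1 = S_1(0) = a_1 = 2
y_2 = S_2(0) = a_2 = -1
y_3 = S_3(0) = a_3 = 0
y_4 = S_3(1) = 2
t_q=7/2 is in segment 2 (τ=3/2); S_2(τ)=-3889/3904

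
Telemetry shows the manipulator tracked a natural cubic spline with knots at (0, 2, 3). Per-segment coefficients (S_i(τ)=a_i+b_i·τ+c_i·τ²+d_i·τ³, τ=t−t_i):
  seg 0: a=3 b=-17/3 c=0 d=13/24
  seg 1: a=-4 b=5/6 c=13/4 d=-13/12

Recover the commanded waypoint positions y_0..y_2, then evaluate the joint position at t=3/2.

y_0 = S_0(0) = a_0 = 3
y_1 = S_1(0) = a_1 = -4
y_2 = S_1(1) = -1
t_q=3/2 is in segment 0 (τ=3/2); S_0(τ)=-235/64

y_0=3 y_1=-4 y_2=-1
S(3/2) = -235/64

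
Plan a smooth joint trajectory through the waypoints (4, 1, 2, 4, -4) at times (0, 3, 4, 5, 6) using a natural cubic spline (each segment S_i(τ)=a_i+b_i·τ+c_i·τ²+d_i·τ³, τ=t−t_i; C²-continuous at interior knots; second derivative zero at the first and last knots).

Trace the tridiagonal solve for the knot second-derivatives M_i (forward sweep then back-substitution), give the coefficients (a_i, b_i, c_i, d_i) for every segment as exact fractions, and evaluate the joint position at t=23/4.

  seg 0: a=4 b=-41/29 c=0 d=4/87
  seg 1: a=1 b=-5/29 c=12/29 d=22/29
  seg 2: a=2 b=85/29 c=78/29 d=-105/29
  seg 3: a=4 b=-74/29 c=-237/29 d=79/29
S(23/4) = -2527/1856

Δ: Δ0=-1, Δ1=1, Δ2=2, Δ3=-8
row 1: diag=8, rhs=12; c'=1/8, d'=3/2
row 2: denom=4−1·1/8=31/8; d'=(6−1·3/2)/(31/8)=36/31
row 3: denom=4−1·8/31=116/31; d'=(-60−1·36/31)/(116/31)=-474/29
back: M3=-474/29
back: M2=36/31−8/31·-474/29=156/29
back: M1=3/2−1/8·156/29=24/29
M: M0=0, M1=24/29, M2=156/29, M3=-474/29, M4=0
seg 0: a=4, c=M0/2=0, d=(M1−M0)/(6·3)=4/87, b=Δ0−h0·(2M0+M1)/6=-41/29
seg 1: a=1, c=M1/2=12/29, d=(M2−M1)/(6·1)=22/29, b=Δ1−h1·(2M1+M2)/6=-5/29
seg 2: a=2, c=M2/2=78/29, d=(M3−M2)/(6·1)=-105/29, b=Δ2−h2·(2M2+M3)/6=85/29
seg 3: a=4, c=M3/2=-237/29, d=(M4−M3)/(6·1)=79/29, b=Δ3−h3·(2M3+M4)/6=-74/29
t_q=23/4 → seg 3, τ=3/4; S=4+-74/29·τ+-237/29·τ²+79/29·τ³=-2527/1856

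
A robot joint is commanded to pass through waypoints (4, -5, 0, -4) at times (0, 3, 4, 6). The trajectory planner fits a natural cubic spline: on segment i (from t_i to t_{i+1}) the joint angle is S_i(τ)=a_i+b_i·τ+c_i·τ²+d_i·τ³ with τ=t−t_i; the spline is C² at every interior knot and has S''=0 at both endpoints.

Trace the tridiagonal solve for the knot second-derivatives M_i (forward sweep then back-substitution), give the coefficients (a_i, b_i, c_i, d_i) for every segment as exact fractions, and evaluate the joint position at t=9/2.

Δ: Δ0=-3, Δ1=5, Δ2=-2
row 1: diag=8, rhs=48; c'=1/8, d'=6
row 2: denom=6−1·1/8=47/8; d'=(-42−1·6)/(47/8)=-384/47
back: M2=-384/47
back: M1=6−1/8·-384/47=330/47
M: M0=0, M1=330/47, M2=-384/47, M3=0
seg 0: a=4, c=M0/2=0, d=(M1−M0)/(6·3)=55/141, b=Δ0−h0·(2M0+M1)/6=-306/47
seg 1: a=-5, c=M1/2=165/47, d=(M2−M1)/(6·1)=-119/47, b=Δ1−h1·(2M1+M2)/6=189/47
seg 2: a=0, c=M2/2=-192/47, d=(M3−M2)/(6·2)=32/47, b=Δ2−h2·(2M2+M3)/6=162/47
t_q=9/2 → seg 2, τ=1/2; S=0+162/47·τ+-192/47·τ²+32/47·τ³=37/47

  seg 0: a=4 b=-306/47 c=0 d=55/141
  seg 1: a=-5 b=189/47 c=165/47 d=-119/47
  seg 2: a=0 b=162/47 c=-192/47 d=32/47
S(9/2) = 37/47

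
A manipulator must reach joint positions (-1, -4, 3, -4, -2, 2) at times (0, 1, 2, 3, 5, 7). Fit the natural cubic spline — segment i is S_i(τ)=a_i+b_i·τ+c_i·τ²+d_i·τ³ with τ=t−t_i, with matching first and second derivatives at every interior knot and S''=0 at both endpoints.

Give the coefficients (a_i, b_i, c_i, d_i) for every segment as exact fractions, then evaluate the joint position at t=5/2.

  seg 0: a=-1 b=-2121/314 c=0 d=1179/314
  seg 1: a=-4 b=708/157 c=3537/314 d=-2755/314
  seg 2: a=3 b=225/314 c=-2364/157 d=2305/314
  seg 3: a=-4 b=-1158/157 c=2187/314 d=-218/157
  seg 4: a=-2 b=600/157 c=-429/314 d=143/628
S(5/2) = 1285/2512

Δ: Δ0=-3, Δ1=7, Δ2=-7, Δ3=1, Δ4=2
row 1: diag=4, rhs=60; c'=1/4, d'=15
row 2: denom=4−1·1/4=15/4; d'=(-84−1·15)/(15/4)=-132/5
row 3: denom=6−1·4/15=86/15; d'=(48−1·-132/5)/(86/15)=558/43
row 4: denom=8−2·15/43=314/43; d'=(6−2·558/43)/(314/43)=-429/157
back: M4=-429/157
back: M3=558/43−15/43·-429/157=2187/157
back: M2=-132/5−4/15·2187/157=-4728/157
back: M1=15−1/4·-4728/157=3537/157
M: M0=0, M1=3537/157, M2=-4728/157, M3=2187/157, M4=-429/157, M5=0
seg 0: a=-1, c=M0/2=0, d=(M1−M0)/(6·1)=1179/314, b=Δ0−h0·(2M0+M1)/6=-2121/314
seg 1: a=-4, c=M1/2=3537/314, d=(M2−M1)/(6·1)=-2755/314, b=Δ1−h1·(2M1+M2)/6=708/157
seg 2: a=3, c=M2/2=-2364/157, d=(M3−M2)/(6·1)=2305/314, b=Δ2−h2·(2M2+M3)/6=225/314
seg 3: a=-4, c=M3/2=2187/314, d=(M4−M3)/(6·2)=-218/157, b=Δ3−h3·(2M3+M4)/6=-1158/157
seg 4: a=-2, c=M4/2=-429/314, d=(M5−M4)/(6·2)=143/628, b=Δ4−h4·(2M4+M5)/6=600/157
t_q=5/2 → seg 2, τ=1/2; S=3+225/314·τ+-2364/157·τ²+2305/314·τ³=1285/2512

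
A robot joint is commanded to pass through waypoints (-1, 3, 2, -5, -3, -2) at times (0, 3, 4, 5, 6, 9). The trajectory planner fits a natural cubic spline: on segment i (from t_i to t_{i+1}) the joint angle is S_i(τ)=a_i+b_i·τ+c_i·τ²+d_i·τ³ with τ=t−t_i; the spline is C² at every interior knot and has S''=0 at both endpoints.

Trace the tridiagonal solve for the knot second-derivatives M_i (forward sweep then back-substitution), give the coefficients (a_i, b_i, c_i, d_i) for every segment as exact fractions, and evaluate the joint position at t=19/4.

Δ: Δ0=4/3, Δ1=-1, Δ2=-7, Δ3=2, Δ4=1/3
row 1: diag=8, rhs=-14; c'=1/8, d'=-7/4
row 2: denom=4−1·1/8=31/8; d'=(-36−1·-7/4)/(31/8)=-274/31
row 3: denom=4−1·8/31=116/31; d'=(54−1·-274/31)/(116/31)=487/29
row 4: denom=8−1·31/116=897/116; d'=(-10−1·487/29)/(897/116)=-1036/299
back: M4=-1036/299
back: M3=487/29−31/116·-1036/299=5298/299
back: M2=-274/31−8/31·5298/299=-4010/299
back: M1=-7/4−1/8·-4010/299=-22/299
M: M0=0, M1=-22/299, M2=-4010/299, M3=5298/299, M4=-1036/299, M5=0
seg 0: a=-1, c=M0/2=0, d=(M1−M0)/(6·3)=-11/2691, b=Δ0−h0·(2M0+M1)/6=1229/897
seg 1: a=3, c=M1/2=-11/299, d=(M2−M1)/(6·1)=-1994/897, b=Δ1−h1·(2M1+M2)/6=1130/897
seg 2: a=2, c=M2/2=-2005/299, d=(M3−M2)/(6·1)=358/69, b=Δ2−h2·(2M2+M3)/6=-4918/897
seg 3: a=-5, c=M3/2=2649/299, d=(M4−M3)/(6·1)=-3167/897, b=Δ3−h3·(2M3+M4)/6=-2986/897
seg 4: a=-3, c=M4/2=-518/299, d=(M5−M4)/(6·3)=518/2691, b=Δ4−h4·(2M4+M5)/6=3407/897
t_q=19/4 → seg 2, τ=3/4; S=2+-4918/897·τ+-2005/299·τ²+358/69·τ³=-35355/9568

  seg 0: a=-1 b=1229/897 c=0 d=-11/2691
  seg 1: a=3 b=1130/897 c=-11/299 d=-1994/897
  seg 2: a=2 b=-4918/897 c=-2005/299 d=358/69
  seg 3: a=-5 b=-2986/897 c=2649/299 d=-3167/897
  seg 4: a=-3 b=3407/897 c=-518/299 d=518/2691
S(19/4) = -35355/9568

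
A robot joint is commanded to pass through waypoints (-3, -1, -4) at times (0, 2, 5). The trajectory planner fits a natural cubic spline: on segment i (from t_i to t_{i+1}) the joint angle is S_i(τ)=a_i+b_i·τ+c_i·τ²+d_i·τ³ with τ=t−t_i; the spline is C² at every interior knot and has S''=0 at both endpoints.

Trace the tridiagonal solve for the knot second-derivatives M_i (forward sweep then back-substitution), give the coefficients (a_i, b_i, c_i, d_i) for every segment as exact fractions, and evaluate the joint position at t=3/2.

  seg 0: a=-3 b=7/5 c=0 d=-1/10
  seg 1: a=-1 b=1/5 c=-3/5 d=1/15
S(3/2) = -99/80

Δ: Δ0=1, Δ1=-1
row 1: diag=10, rhs=-12; c'=3/10, d'=-6/5
back: M1=-6/5
M: M0=0, M1=-6/5, M2=0
seg 0: a=-3, c=M0/2=0, d=(M1−M0)/(6·2)=-1/10, b=Δ0−h0·(2M0+M1)/6=7/5
seg 1: a=-1, c=M1/2=-3/5, d=(M2−M1)/(6·3)=1/15, b=Δ1−h1·(2M1+M2)/6=1/5
t_q=3/2 → seg 0, τ=3/2; S=-3+7/5·τ+0·τ²+-1/10·τ³=-99/80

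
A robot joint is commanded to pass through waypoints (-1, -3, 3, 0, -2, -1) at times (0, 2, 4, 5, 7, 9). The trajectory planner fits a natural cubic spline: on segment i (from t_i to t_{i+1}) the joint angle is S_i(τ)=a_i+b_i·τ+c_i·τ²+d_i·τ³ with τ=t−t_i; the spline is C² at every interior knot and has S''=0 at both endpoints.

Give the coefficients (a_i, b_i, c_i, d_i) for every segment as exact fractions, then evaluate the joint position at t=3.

Δ: Δ0=-1, Δ1=3, Δ2=-3, Δ3=-1, Δ4=1/2
row 1: diag=8, rhs=24; c'=1/4, d'=3
row 2: denom=6−2·1/4=11/2; d'=(-36−2·3)/(11/2)=-84/11
row 3: denom=6−1·2/11=64/11; d'=(12−1·-84/11)/(64/11)=27/8
row 4: denom=8−2·11/32=117/16; d'=(9−2·27/8)/(117/16)=4/13
back: M4=4/13
back: M3=27/8−11/32·4/13=85/26
back: M2=-84/11−2/11·85/26=-107/13
back: M1=3−1/4·-107/13=263/52
M: M0=0, M1=263/52, M2=-107/13, M3=85/26, M4=4/13, M5=0
seg 0: a=-1, c=M0/2=0, d=(M1−M0)/(6·2)=263/624, b=Δ0−h0·(2M0+M1)/6=-419/156
seg 1: a=-3, c=M1/2=263/104, d=(M2−M1)/(6·2)=-691/624, b=Δ1−h1·(2M1+M2)/6=185/78
seg 2: a=3, c=M2/2=-107/26, d=(M3−M2)/(6·1)=23/12, b=Δ2−h2·(2M2+M3)/6=-125/156
seg 3: a=0, c=M3/2=85/52, d=(M4−M3)/(6·2)=-77/312, b=Δ3−h3·(2M3+M4)/6=-128/39
seg 4: a=-2, c=M4/2=2/13, d=(M5−M4)/(6·2)=-1/39, b=Δ4−h4·(2M4+M5)/6=23/78
t_q=3 → seg 1, τ=1; S=-3+185/78·τ+263/104·τ²+-691/624·τ³=165/208

  seg 0: a=-1 b=-419/156 c=0 d=263/624
  seg 1: a=-3 b=185/78 c=263/104 d=-691/624
  seg 2: a=3 b=-125/156 c=-107/26 d=23/12
  seg 3: a=0 b=-128/39 c=85/52 d=-77/312
  seg 4: a=-2 b=23/78 c=2/13 d=-1/39
S(3) = 165/208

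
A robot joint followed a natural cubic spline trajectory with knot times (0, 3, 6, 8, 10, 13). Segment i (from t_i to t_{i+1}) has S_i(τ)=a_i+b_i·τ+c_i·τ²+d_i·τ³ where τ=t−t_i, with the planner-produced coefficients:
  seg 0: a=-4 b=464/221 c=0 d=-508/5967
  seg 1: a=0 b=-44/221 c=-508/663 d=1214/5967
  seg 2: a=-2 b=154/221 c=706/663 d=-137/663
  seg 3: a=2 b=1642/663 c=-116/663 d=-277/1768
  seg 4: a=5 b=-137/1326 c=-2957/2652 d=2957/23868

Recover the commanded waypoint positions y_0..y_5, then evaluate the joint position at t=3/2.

y_0=-4 y_1=0 y_2=-2 y_3=2 y_4=5 y_5=-2
S(3/2) = -503/442

y_0 = S_0(0) = a_0 = -4
y_1 = S_1(0) = a_1 = 0
y_2 = S_2(0) = a_2 = -2
y_3 = S_3(0) = a_3 = 2
y_4 = S_4(0) = a_4 = 5
y_5 = S_4(3) = -2
t_q=3/2 is in segment 0 (τ=3/2); S_0(τ)=-503/442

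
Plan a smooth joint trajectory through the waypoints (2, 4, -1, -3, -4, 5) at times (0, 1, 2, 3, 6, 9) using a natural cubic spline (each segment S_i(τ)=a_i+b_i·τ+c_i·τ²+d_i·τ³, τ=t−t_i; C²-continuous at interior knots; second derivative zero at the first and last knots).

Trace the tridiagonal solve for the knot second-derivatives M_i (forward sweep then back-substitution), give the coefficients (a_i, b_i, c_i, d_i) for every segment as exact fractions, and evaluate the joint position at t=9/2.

Δ: Δ0=2, Δ1=-5, Δ2=-2, Δ3=-1/3, Δ4=3
row 1: diag=4, rhs=-42; c'=1/4, d'=-21/2
row 2: denom=4−1·1/4=15/4; d'=(18−1·-21/2)/(15/4)=38/5
row 3: denom=8−1·4/15=116/15; d'=(10−1·38/5)/(116/15)=9/29
row 4: denom=12−3·45/116=1257/116; d'=(20−3·9/29)/(1257/116)=2212/1257
back: M4=2212/1257
back: M3=9/29−45/116·2212/1257=-156/419
back: M2=38/5−4/15·-156/419=3226/419
back: M1=-21/2−1/4·3226/419=-5206/419
M: M0=0, M1=-5206/419, M2=3226/419, M3=-156/419, M4=2212/1257, M5=0
seg 0: a=2, c=M0/2=0, d=(M1−M0)/(6·1)=-2603/1257, b=Δ0−h0·(2M0+M1)/6=5117/1257
seg 1: a=4, c=M1/2=-2603/419, d=(M2−M1)/(6·1)=4216/1257, b=Δ1−h1·(2M1+M2)/6=-2692/1257
seg 2: a=-1, c=M2/2=1613/419, d=(M3−M2)/(6·1)=-1691/1257, b=Δ2−h2·(2M2+M3)/6=-5662/1257
seg 3: a=-3, c=M3/2=-78/419, d=(M4−M3)/(6·3)=1340/11313, b=Δ3−h3·(2M3+M4)/6=-1057/1257
seg 4: a=-4, c=M4/2=1106/1257, d=(M5−M4)/(6·3)=-1106/11313, b=Δ4−h4·(2M4+M5)/6=1559/1257
t_q=9/2 → seg 3, τ=3/2; S=-3+-1057/1257·τ+-78/419·τ²+1340/11313·τ³=-3587/838

  seg 0: a=2 b=5117/1257 c=0 d=-2603/1257
  seg 1: a=4 b=-2692/1257 c=-2603/419 d=4216/1257
  seg 2: a=-1 b=-5662/1257 c=1613/419 d=-1691/1257
  seg 3: a=-3 b=-1057/1257 c=-78/419 d=1340/11313
  seg 4: a=-4 b=1559/1257 c=1106/1257 d=-1106/11313
S(9/2) = -3587/838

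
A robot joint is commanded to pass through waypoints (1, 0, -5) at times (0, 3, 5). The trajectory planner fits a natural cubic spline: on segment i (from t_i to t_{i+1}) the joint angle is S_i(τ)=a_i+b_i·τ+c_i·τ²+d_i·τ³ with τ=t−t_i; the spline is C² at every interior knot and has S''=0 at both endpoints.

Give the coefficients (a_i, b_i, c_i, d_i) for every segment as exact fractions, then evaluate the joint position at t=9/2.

Δ: Δ0=-1/3, Δ1=-5/2
row 1: diag=10, rhs=-13; c'=1/5, d'=-13/10
back: M1=-13/10
M: M0=0, M1=-13/10, M2=0
seg 0: a=1, c=M0/2=0, d=(M1−M0)/(6·3)=-13/180, b=Δ0−h0·(2M0+M1)/6=19/60
seg 1: a=0, c=M1/2=-13/20, d=(M2−M1)/(6·2)=13/120, b=Δ1−h1·(2M1+M2)/6=-49/30
t_q=9/2 → seg 1, τ=3/2; S=0+-49/30·τ+-13/20·τ²+13/120·τ³=-227/64

  seg 0: a=1 b=19/60 c=0 d=-13/180
  seg 1: a=0 b=-49/30 c=-13/20 d=13/120
S(9/2) = -227/64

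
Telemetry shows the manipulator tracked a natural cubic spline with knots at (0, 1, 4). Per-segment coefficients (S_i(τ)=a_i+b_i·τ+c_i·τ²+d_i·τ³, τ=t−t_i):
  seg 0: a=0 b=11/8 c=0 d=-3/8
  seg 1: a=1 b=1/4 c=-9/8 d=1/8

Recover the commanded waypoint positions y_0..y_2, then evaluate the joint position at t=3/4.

y_0=0 y_1=1 y_2=-5
S(3/4) = 447/512

y_0 = S_0(0) = a_0 = 0
y_1 = S_1(0) = a_1 = 1
y_2 = S_1(3) = -5
t_q=3/4 is in segment 0 (τ=3/4); S_0(τ)=447/512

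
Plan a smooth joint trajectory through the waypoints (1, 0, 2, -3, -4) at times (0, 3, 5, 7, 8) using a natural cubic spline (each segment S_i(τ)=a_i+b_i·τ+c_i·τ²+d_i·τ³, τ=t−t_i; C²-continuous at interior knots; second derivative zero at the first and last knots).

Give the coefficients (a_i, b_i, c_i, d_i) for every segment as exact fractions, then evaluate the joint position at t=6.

Δ: Δ0=-1/3, Δ1=1, Δ2=-5/2, Δ3=-1
row 1: diag=10, rhs=8; c'=1/5, d'=4/5
row 2: denom=8−2·1/5=38/5; d'=(-21−2·4/5)/(38/5)=-113/38
row 3: denom=6−2·5/19=104/19; d'=(9−2·-113/38)/(104/19)=71/26
back: M3=71/26
back: M2=-113/38−5/19·71/26=-48/13
back: M1=4/5−1/5·-48/13=20/13
M: M0=0, M1=20/13, M2=-48/13, M3=71/26, M4=0
seg 0: a=1, c=M0/2=0, d=(M1−M0)/(6·3)=10/117, b=Δ0−h0·(2M0+M1)/6=-43/39
seg 1: a=0, c=M1/2=10/13, d=(M2−M1)/(6·2)=-17/39, b=Δ1−h1·(2M1+M2)/6=47/39
seg 2: a=2, c=M2/2=-24/13, d=(M3−M2)/(6·2)=167/312, b=Δ2−h2·(2M2+M3)/6=-37/39
seg 3: a=-3, c=M3/2=71/52, d=(M4−M3)/(6·1)=-71/156, b=Δ3−h3·(2M3+M4)/6=-149/78
t_q=6 → seg 2, τ=1; S=2+-37/39·τ+-24/13·τ²+167/312·τ³=-27/104

  seg 0: a=1 b=-43/39 c=0 d=10/117
  seg 1: a=0 b=47/39 c=10/13 d=-17/39
  seg 2: a=2 b=-37/39 c=-24/13 d=167/312
  seg 3: a=-3 b=-149/78 c=71/52 d=-71/156
S(6) = -27/104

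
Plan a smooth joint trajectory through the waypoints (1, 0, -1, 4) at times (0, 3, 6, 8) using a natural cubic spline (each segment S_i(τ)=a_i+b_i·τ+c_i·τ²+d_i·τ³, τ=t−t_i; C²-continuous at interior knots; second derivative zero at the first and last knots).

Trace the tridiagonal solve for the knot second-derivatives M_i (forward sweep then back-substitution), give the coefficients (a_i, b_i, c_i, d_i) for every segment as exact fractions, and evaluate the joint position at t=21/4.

  seg 0: a=1 b=-23/222 c=0 d=-17/666
  seg 1: a=0 b=-88/111 c=-17/74 d=85/666
  seg 2: a=-1 b=283/222 c=34/37 d=-17/111
S(21/4) = -7071/4736

Δ: Δ0=-1/3, Δ1=-1/3, Δ2=5/2
row 1: diag=12, rhs=0; c'=1/4, d'=0
row 2: denom=10−3·1/4=37/4; d'=(17−3·0)/(37/4)=68/37
back: M2=68/37
back: M1=0−1/4·68/37=-17/37
M: M0=0, M1=-17/37, M2=68/37, M3=0
seg 0: a=1, c=M0/2=0, d=(M1−M0)/(6·3)=-17/666, b=Δ0−h0·(2M0+M1)/6=-23/222
seg 1: a=0, c=M1/2=-17/74, d=(M2−M1)/(6·3)=85/666, b=Δ1−h1·(2M1+M2)/6=-88/111
seg 2: a=-1, c=M2/2=34/37, d=(M3−M2)/(6·2)=-17/111, b=Δ2−h2·(2M2+M3)/6=283/222
t_q=21/4 → seg 1, τ=9/4; S=0+-88/111·τ+-17/74·τ²+85/666·τ³=-7071/4736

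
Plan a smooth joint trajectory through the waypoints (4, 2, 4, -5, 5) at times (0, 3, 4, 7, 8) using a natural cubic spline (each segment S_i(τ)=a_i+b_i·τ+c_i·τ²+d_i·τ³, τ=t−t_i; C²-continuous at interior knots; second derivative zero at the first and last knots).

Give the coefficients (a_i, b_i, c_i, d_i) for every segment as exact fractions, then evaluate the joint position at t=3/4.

Δ: Δ0=-2/3, Δ1=2, Δ2=-3, Δ3=10
row 1: diag=8, rhs=16; c'=1/8, d'=2
row 2: denom=8−1·1/8=63/8; d'=(-30−1·2)/(63/8)=-256/63
row 3: denom=8−3·8/21=48/7; d'=(78−3·-256/63)/(48/7)=947/72
back: M3=947/72
back: M2=-256/63−8/21·947/72=-245/27
back: M1=2−1/8·-245/27=677/216
M: M0=0, M1=677/216, M2=-245/27, M3=947/72, M4=0
seg 0: a=4, c=M0/2=0, d=(M1−M0)/(6·3)=677/3888, b=Δ0−h0·(2M0+M1)/6=-965/432
seg 1: a=2, c=M1/2=677/432, d=(M2−M1)/(6·1)=-293/144, b=Δ1−h1·(2M1+M2)/6=533/216
seg 2: a=4, c=M2/2=-245/54, d=(M3−M2)/(6·3)=4801/3888, b=Δ2−h2·(2M2+M3)/6=-217/432
seg 3: a=-5, c=M3/2=947/144, d=(M4−M3)/(6·1)=-947/432, b=Δ3−h3·(2M3+M4)/6=1213/216
t_q=3/4 → seg 0, τ=3/4; S=4+-965/432·τ+0·τ²+677/3888·τ³=7367/3072

  seg 0: a=4 b=-965/432 c=0 d=677/3888
  seg 1: a=2 b=533/216 c=677/432 d=-293/144
  seg 2: a=4 b=-217/432 c=-245/54 d=4801/3888
  seg 3: a=-5 b=1213/216 c=947/144 d=-947/432
S(3/4) = 7367/3072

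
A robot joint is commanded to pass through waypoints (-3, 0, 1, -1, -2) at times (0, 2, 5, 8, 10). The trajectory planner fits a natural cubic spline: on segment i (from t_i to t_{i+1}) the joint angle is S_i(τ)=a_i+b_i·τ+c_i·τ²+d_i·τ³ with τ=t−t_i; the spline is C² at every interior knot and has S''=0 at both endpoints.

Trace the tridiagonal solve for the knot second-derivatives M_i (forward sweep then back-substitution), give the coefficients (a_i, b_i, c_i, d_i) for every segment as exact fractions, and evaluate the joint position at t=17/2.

  seg 0: a=-3 b=863/510 c=0 d=-49/1020
  seg 1: a=0 b=569/510 c=-49/170 d=7/765
  seg 2: a=1 b=-11/30 c=-7/34 d=3/85
  seg 3: a=-1 b=-331/510 c=19/170 d=-19/1020
S(17/2) = -3533/2720

Δ: Δ0=3/2, Δ1=1/3, Δ2=-2/3, Δ3=-1/2
row 1: diag=10, rhs=-7; c'=3/10, d'=-7/10
row 2: denom=12−3·3/10=111/10; d'=(-6−3·-7/10)/(111/10)=-13/37
row 3: denom=10−3·10/37=340/37; d'=(1−3·-13/37)/(340/37)=19/85
back: M3=19/85
back: M2=-13/37−10/37·19/85=-7/17
back: M1=-7/10−3/10·-7/17=-49/85
M: M0=0, M1=-49/85, M2=-7/17, M3=19/85, M4=0
seg 0: a=-3, c=M0/2=0, d=(M1−M0)/(6·2)=-49/1020, b=Δ0−h0·(2M0+M1)/6=863/510
seg 1: a=0, c=M1/2=-49/170, d=(M2−M1)/(6·3)=7/765, b=Δ1−h1·(2M1+M2)/6=569/510
seg 2: a=1, c=M2/2=-7/34, d=(M3−M2)/(6·3)=3/85, b=Δ2−h2·(2M2+M3)/6=-11/30
seg 3: a=-1, c=M3/2=19/170, d=(M4−M3)/(6·2)=-19/1020, b=Δ3−h3·(2M3+M4)/6=-331/510
t_q=17/2 → seg 3, τ=1/2; S=-1+-331/510·τ+19/170·τ²+-19/1020·τ³=-3533/2720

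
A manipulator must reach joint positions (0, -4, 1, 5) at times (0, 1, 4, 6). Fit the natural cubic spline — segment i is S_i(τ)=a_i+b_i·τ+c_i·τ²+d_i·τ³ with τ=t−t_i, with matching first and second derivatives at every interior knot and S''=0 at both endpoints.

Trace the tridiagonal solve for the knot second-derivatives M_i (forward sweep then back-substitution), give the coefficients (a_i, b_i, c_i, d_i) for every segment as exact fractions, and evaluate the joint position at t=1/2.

  seg 0: a=0 b=-1019/213 c=0 d=167/213
  seg 1: a=-4 b=-518/213 c=167/71 d=-70/213
  seg 2: a=1 b=598/213 c=-43/71 d=43/426
S(1/2) = -1303/568

Δ: Δ0=-4, Δ1=5/3, Δ2=2
row 1: diag=8, rhs=34; c'=3/8, d'=17/4
row 2: denom=10−3·3/8=71/8; d'=(2−3·17/4)/(71/8)=-86/71
back: M2=-86/71
back: M1=17/4−3/8·-86/71=334/71
M: M0=0, M1=334/71, M2=-86/71, M3=0
seg 0: a=0, c=M0/2=0, d=(M1−M0)/(6·1)=167/213, b=Δ0−h0·(2M0+M1)/6=-1019/213
seg 1: a=-4, c=M1/2=167/71, d=(M2−M1)/(6·3)=-70/213, b=Δ1−h1·(2M1+M2)/6=-518/213
seg 2: a=1, c=M2/2=-43/71, d=(M3−M2)/(6·2)=43/426, b=Δ2−h2·(2M2+M3)/6=598/213
t_q=1/2 → seg 0, τ=1/2; S=0+-1019/213·τ+0·τ²+167/213·τ³=-1303/568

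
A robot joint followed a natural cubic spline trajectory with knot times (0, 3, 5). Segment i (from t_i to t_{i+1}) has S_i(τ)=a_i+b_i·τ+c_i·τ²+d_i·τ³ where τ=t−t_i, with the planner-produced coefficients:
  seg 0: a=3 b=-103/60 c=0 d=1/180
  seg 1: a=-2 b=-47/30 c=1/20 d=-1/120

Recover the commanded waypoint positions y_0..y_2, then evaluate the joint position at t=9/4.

y_0 = S_0(0) = a_0 = 3
y_1 = S_1(0) = a_1 = -2
y_2 = S_1(2) = -5
t_q=9/4 is in segment 0 (τ=9/4); S_0(τ)=-1023/1280

y_0=3 y_1=-2 y_2=-5
S(9/4) = -1023/1280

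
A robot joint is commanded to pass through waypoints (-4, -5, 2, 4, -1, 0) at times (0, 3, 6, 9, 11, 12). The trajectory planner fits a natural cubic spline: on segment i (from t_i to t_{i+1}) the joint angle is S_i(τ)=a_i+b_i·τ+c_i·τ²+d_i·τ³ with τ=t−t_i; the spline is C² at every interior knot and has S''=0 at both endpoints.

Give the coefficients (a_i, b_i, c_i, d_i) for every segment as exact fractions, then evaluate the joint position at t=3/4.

Δ: Δ0=-1/3, Δ1=7/3, Δ2=2/3, Δ3=-5/2, Δ4=1
row 1: diag=12, rhs=16; c'=1/4, d'=4/3
row 2: denom=12−3·1/4=45/4; d'=(-10−3·4/3)/(45/4)=-56/45
row 3: denom=10−3·4/15=46/5; d'=(-19−3·-56/45)/(46/5)=-229/138
row 4: denom=6−2·5/23=128/23; d'=(21−2·-229/138)/(128/23)=839/192
back: M4=839/192
back: M3=-229/138−5/23·839/192=-167/64
back: M2=-56/45−4/15·-167/64=-79/144
back: M1=4/3−1/4·-79/144=847/576
M: M0=0, M1=847/576, M2=-79/144, M3=-167/64, M4=839/192, M5=0
seg 0: a=-4, c=M0/2=0, d=(M1−M0)/(6·3)=847/10368, b=Δ0−h0·(2M0+M1)/6=-1231/1152
seg 1: a=-5, c=M1/2=847/1152, d=(M2−M1)/(6·3)=-1163/10368, b=Δ1−h1·(2M1+M2)/6=655/576
seg 2: a=2, c=M2/2=-79/288, d=(M3−M2)/(6·3)=-1187/10368, b=Δ2−h2·(2M2+M3)/6=2903/1152
seg 3: a=4, c=M3/2=-167/128, d=(M4−M3)/(6·2)=335/576, b=Δ3−h3·(2M3+M4)/6=-1277/576
seg 4: a=-1, c=M4/2=839/384, d=(M5−M4)/(6·1)=-839/1152, b=Δ4−h4·(2M4+M5)/6=-263/576
t_q=3/4 → seg 0, τ=3/4; S=-4+-1231/1152·τ+0·τ²+847/10368·τ³=-39051/8192

  seg 0: a=-4 b=-1231/1152 c=0 d=847/10368
  seg 1: a=-5 b=655/576 c=847/1152 d=-1163/10368
  seg 2: a=2 b=2903/1152 c=-79/288 d=-1187/10368
  seg 3: a=4 b=-1277/576 c=-167/128 d=335/576
  seg 4: a=-1 b=-263/576 c=839/384 d=-839/1152
S(3/4) = -39051/8192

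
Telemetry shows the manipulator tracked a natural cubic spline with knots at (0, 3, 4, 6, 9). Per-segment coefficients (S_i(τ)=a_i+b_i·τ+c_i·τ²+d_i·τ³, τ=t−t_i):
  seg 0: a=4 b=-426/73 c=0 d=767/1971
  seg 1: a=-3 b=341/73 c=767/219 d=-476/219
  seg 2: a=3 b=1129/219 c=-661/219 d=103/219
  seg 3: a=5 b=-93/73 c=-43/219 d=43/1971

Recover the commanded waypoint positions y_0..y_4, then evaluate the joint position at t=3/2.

y_0=4 y_1=-3 y_2=3 y_3=5 y_4=0
S(3/2) = -2009/584

y_0 = S_0(0) = a_0 = 4
y_1 = S_1(0) = a_1 = -3
y_2 = S_2(0) = a_2 = 3
y_3 = S_3(0) = a_3 = 5
y_4 = S_3(3) = 0
t_q=3/2 is in segment 0 (τ=3/2); S_0(τ)=-2009/584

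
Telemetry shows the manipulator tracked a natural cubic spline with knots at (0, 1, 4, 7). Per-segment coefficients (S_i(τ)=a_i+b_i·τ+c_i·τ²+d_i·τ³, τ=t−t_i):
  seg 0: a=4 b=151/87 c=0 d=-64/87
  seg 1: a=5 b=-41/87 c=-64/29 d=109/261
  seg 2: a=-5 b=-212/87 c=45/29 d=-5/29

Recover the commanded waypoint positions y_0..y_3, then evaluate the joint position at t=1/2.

y_0=4 y_1=5 y_2=-5 y_3=-3
S(1/2) = 277/58

y_0 = S_0(0) = a_0 = 4
y_1 = S_1(0) = a_1 = 5
y_2 = S_2(0) = a_2 = -5
y_3 = S_2(3) = -3
t_q=1/2 is in segment 0 (τ=1/2); S_0(τ)=277/58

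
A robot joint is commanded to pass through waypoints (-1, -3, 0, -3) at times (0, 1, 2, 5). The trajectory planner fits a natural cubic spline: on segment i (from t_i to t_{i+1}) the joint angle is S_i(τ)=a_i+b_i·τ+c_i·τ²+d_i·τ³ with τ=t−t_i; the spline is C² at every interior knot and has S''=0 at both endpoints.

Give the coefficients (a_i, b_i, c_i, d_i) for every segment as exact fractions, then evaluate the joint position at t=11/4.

Δ: Δ0=-2, Δ1=3, Δ2=-1
row 1: diag=4, rhs=30; c'=1/4, d'=15/2
row 2: denom=8−1·1/4=31/4; d'=(-24−1·15/2)/(31/4)=-126/31
back: M2=-126/31
back: M1=15/2−1/4·-126/31=264/31
M: M0=0, M1=264/31, M2=-126/31, M3=0
seg 0: a=-1, c=M0/2=0, d=(M1−M0)/(6·1)=44/31, b=Δ0−h0·(2M0+M1)/6=-106/31
seg 1: a=-3, c=M1/2=132/31, d=(M2−M1)/(6·1)=-65/31, b=Δ1−h1·(2M1+M2)/6=26/31
seg 2: a=0, c=M2/2=-63/31, d=(M3−M2)/(6·3)=7/31, b=Δ2−h2·(2M2+M3)/6=95/31
t_q=11/4 → seg 2, τ=3/4; S=0+95/31·τ+-63/31·τ²+7/31·τ³=2481/1984

  seg 0: a=-1 b=-106/31 c=0 d=44/31
  seg 1: a=-3 b=26/31 c=132/31 d=-65/31
  seg 2: a=0 b=95/31 c=-63/31 d=7/31
S(11/4) = 2481/1984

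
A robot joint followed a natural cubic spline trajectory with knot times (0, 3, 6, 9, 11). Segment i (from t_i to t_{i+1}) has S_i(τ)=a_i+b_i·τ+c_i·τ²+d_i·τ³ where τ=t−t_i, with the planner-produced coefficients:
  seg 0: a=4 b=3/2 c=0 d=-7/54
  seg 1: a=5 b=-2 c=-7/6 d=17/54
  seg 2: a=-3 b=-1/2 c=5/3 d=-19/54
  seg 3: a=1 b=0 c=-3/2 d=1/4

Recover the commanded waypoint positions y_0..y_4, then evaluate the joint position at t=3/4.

y_0 = S_0(0) = a_0 = 4
y_1 = S_1(0) = a_1 = 5
y_2 = S_2(0) = a_2 = -3
y_3 = S_3(0) = a_3 = 1
y_4 = S_3(2) = -3
t_q=3/4 is in segment 0 (τ=3/4); S_0(τ)=649/128

y_0=4 y_1=5 y_2=-3 y_3=1 y_4=-3
S(3/4) = 649/128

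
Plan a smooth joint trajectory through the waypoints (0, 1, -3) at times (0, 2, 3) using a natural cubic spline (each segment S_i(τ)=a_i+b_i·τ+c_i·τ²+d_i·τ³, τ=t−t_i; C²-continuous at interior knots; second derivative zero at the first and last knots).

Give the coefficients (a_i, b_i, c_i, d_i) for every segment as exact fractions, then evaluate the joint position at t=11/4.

  seg 0: a=0 b=2 c=0 d=-3/8
  seg 1: a=1 b=-5/2 c=-9/4 d=3/4
S(11/4) = -467/256

Δ: Δ0=1/2, Δ1=-4
row 1: diag=6, rhs=-27; c'=1/6, d'=-9/2
back: M1=-9/2
M: M0=0, M1=-9/2, M2=0
seg 0: a=0, c=M0/2=0, d=(M1−M0)/(6·2)=-3/8, b=Δ0−h0·(2M0+M1)/6=2
seg 1: a=1, c=M1/2=-9/4, d=(M2−M1)/(6·1)=3/4, b=Δ1−h1·(2M1+M2)/6=-5/2
t_q=11/4 → seg 1, τ=3/4; S=1+-5/2·τ+-9/4·τ²+3/4·τ³=-467/256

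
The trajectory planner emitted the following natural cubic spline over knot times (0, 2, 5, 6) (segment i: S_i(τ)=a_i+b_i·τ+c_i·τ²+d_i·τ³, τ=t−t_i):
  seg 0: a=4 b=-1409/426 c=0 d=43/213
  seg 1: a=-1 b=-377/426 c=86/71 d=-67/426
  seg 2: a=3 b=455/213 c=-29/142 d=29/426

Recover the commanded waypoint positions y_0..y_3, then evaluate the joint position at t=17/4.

y_0 = S_0(0) = a_0 = 4
y_1 = S_1(0) = a_1 = -1
y_2 = S_2(0) = a_2 = 3
y_3 = S_2(1) = 5
t_q=17/4 is in segment 1 (τ=9/4); S_1(τ)=12263/9088

y_0=4 y_1=-1 y_2=3 y_3=5
S(17/4) = 12263/9088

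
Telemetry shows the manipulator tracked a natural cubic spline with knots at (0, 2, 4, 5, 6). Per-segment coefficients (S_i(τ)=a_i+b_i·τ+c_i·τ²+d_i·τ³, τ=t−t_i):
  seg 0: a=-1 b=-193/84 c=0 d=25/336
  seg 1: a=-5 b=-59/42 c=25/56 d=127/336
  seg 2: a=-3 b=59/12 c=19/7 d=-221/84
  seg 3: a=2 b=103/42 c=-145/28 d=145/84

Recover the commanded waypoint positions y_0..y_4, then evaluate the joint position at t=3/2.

y_0 = S_0(0) = a_0 = -1
y_1 = S_1(0) = a_1 = -5
y_2 = S_2(0) = a_2 = -3
y_3 = S_3(0) = a_3 = 2
y_4 = S_3(1) = 1
t_q=3/2 is in segment 0 (τ=3/2); S_0(τ)=-537/128

y_0=-1 y_1=-5 y_2=-3 y_3=2 y_4=1
S(3/2) = -537/128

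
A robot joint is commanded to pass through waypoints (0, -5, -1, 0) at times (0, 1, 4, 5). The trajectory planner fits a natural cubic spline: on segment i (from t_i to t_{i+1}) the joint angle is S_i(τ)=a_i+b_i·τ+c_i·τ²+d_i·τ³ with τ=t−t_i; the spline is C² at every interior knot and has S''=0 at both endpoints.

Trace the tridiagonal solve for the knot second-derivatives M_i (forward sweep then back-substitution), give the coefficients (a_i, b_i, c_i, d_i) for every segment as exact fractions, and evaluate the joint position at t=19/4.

Δ: Δ0=-5, Δ1=4/3, Δ2=1
row 1: diag=8, rhs=38; c'=3/8, d'=19/4
row 2: denom=8−3·3/8=55/8; d'=(-2−3·19/4)/(55/8)=-26/11
back: M2=-26/11
back: M1=19/4−3/8·-26/11=62/11
M: M0=0, M1=62/11, M2=-26/11, M3=0
seg 0: a=0, c=M0/2=0, d=(M1−M0)/(6·1)=31/33, b=Δ0−h0·(2M0+M1)/6=-196/33
seg 1: a=-5, c=M1/2=31/11, d=(M2−M1)/(6·3)=-4/9, b=Δ1−h1·(2M1+M2)/6=-103/33
seg 2: a=-1, c=M2/2=-13/11, d=(M3−M2)/(6·1)=13/33, b=Δ2−h2·(2M2+M3)/6=59/33
t_q=19/4 → seg 2, τ=3/4; S=-1+59/33·τ+-13/11·τ²+13/33·τ³=-111/704

  seg 0: a=0 b=-196/33 c=0 d=31/33
  seg 1: a=-5 b=-103/33 c=31/11 d=-4/9
  seg 2: a=-1 b=59/33 c=-13/11 d=13/33
S(19/4) = -111/704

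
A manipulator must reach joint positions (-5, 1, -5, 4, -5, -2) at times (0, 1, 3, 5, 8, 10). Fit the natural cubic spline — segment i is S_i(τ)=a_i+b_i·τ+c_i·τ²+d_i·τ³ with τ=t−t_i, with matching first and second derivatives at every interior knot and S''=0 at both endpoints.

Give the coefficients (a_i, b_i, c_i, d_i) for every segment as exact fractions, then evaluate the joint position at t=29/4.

  seg 0: a=-5 b=30495/3764 c=0 d=-7911/3764
  seg 1: a=1 b=3381/1882 c=-23733/3764 d=7353/3764
  seg 2: a=-5 b=33/1882 c=20385/3764 d=-11949/7528
  seg 3: a=4 b=2478/941 c=-7731/1882 d=1399/1882
  seg 4: a=-5 b=-3657/1882 c=2430/941 d=-405/941
S(29/4) = -289517/120448

Δ: Δ0=6, Δ1=-3, Δ2=9/2, Δ3=-3, Δ4=3/2
row 1: diag=6, rhs=-54; c'=1/3, d'=-9
row 2: denom=8−2·1/3=22/3; d'=(45−2·-9)/(22/3)=189/22
row 3: denom=10−2·3/11=104/11; d'=(-45−2·189/22)/(104/11)=-171/26
row 4: denom=10−3·33/104=941/104; d'=(27−3·-171/26)/(941/104)=4860/941
back: M4=4860/941
back: M3=-171/26−33/104·4860/941=-7731/941
back: M2=189/22−3/11·-7731/941=20385/1882
back: M1=-9−1/3·20385/1882=-23733/1882
M: M0=0, M1=-23733/1882, M2=20385/1882, M3=-7731/941, M4=4860/941, M5=0
seg 0: a=-5, c=M0/2=0, d=(M1−M0)/(6·1)=-7911/3764, b=Δ0−h0·(2M0+M1)/6=30495/3764
seg 1: a=1, c=M1/2=-23733/3764, d=(M2−M1)/(6·2)=7353/3764, b=Δ1−h1·(2M1+M2)/6=3381/1882
seg 2: a=-5, c=M2/2=20385/3764, d=(M3−M2)/(6·2)=-11949/7528, b=Δ2−h2·(2M2+M3)/6=33/1882
seg 3: a=4, c=M3/2=-7731/1882, d=(M4−M3)/(6·3)=1399/1882, b=Δ3−h3·(2M3+M4)/6=2478/941
seg 4: a=-5, c=M4/2=2430/941, d=(M5−M4)/(6·2)=-405/941, b=Δ4−h4·(2M4+M5)/6=-3657/1882
t_q=29/4 → seg 3, τ=9/4; S=4+2478/941·τ+-7731/1882·τ²+1399/1882·τ³=-289517/120448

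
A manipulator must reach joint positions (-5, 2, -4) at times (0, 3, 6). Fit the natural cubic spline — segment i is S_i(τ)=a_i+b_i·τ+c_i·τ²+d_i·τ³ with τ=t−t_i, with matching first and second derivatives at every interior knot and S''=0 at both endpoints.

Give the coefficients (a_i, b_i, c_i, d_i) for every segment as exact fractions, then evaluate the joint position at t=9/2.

Δ: Δ0=7/3, Δ1=-2
row 1: diag=12, rhs=-26; c'=1/4, d'=-13/6
back: M1=-13/6
M: M0=0, M1=-13/6, M2=0
seg 0: a=-5, c=M0/2=0, d=(M1−M0)/(6·3)=-13/108, b=Δ0−h0·(2M0+M1)/6=41/12
seg 1: a=2, c=M1/2=-13/12, d=(M2−M1)/(6·3)=13/108, b=Δ1−h1·(2M1+M2)/6=1/6
t_q=9/2 → seg 1, τ=3/2; S=2+1/6·τ+-13/12·τ²+13/108·τ³=7/32

  seg 0: a=-5 b=41/12 c=0 d=-13/108
  seg 1: a=2 b=1/6 c=-13/12 d=13/108
S(9/2) = 7/32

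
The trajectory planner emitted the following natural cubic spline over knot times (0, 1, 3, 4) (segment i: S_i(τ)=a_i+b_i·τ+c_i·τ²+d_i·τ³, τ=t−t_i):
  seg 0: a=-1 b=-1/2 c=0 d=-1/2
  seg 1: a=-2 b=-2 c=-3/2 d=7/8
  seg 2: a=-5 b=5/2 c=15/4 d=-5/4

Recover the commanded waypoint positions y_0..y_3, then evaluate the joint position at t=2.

y_0 = S_0(0) = a_0 = -1
y_1 = S_1(0) = a_1 = -2
y_2 = S_2(0) = a_2 = -5
y_3 = S_2(1) = 0
t_q=2 is in segment 1 (τ=1); S_1(τ)=-37/8

y_0=-1 y_1=-2 y_2=-5 y_3=0
S(2) = -37/8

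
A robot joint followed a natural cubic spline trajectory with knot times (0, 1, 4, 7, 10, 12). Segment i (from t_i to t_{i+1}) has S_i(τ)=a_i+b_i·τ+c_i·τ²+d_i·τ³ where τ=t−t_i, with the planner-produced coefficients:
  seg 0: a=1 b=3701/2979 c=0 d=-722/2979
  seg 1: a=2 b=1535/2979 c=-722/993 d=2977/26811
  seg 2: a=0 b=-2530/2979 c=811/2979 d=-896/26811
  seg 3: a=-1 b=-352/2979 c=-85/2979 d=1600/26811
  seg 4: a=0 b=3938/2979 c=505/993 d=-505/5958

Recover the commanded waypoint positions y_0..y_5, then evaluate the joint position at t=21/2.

y_0=1 y_1=2 y_2=0 y_3=-1 y_4=0 y_5=4
S(21/2) = 12353/15888

y_0 = S_0(0) = a_0 = 1
y_1 = S_1(0) = a_1 = 2
y_2 = S_2(0) = a_2 = 0
y_3 = S_3(0) = a_3 = -1
y_4 = S_4(0) = a_4 = 0
y_5 = S_4(2) = 4
t_q=21/2 is in segment 4 (τ=1/2); S_4(τ)=12353/15888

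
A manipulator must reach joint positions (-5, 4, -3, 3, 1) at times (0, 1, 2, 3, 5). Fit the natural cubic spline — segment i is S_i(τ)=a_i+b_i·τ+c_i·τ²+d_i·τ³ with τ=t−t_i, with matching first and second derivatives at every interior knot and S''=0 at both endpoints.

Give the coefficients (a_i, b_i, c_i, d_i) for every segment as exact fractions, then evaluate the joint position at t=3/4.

Δ: Δ0=9, Δ1=-7, Δ2=6, Δ3=-1
row 1: diag=4, rhs=-96; c'=1/4, d'=-24
row 2: denom=4−1·1/4=15/4; d'=(78−1·-24)/(15/4)=136/5
row 3: denom=6−1·4/15=86/15; d'=(-42−1·136/5)/(86/15)=-519/43
back: M3=-519/43
back: M2=136/5−4/15·-519/43=1308/43
back: M1=-24−1/4·1308/43=-1359/43
M: M0=0, M1=-1359/43, M2=1308/43, M3=-519/43, M4=0
seg 0: a=-5, c=M0/2=0, d=(M1−M0)/(6·1)=-453/86, b=Δ0−h0·(2M0+M1)/6=1227/86
seg 1: a=4, c=M1/2=-1359/86, d=(M2−M1)/(6·1)=889/86, b=Δ1−h1·(2M1+M2)/6=-66/43
seg 2: a=-3, c=M2/2=654/43, d=(M3−M2)/(6·1)=-609/86, b=Δ2−h2·(2M2+M3)/6=-183/86
seg 3: a=3, c=M3/2=-519/86, d=(M4−M3)/(6·2)=173/172, b=Δ3−h3·(2M3+M4)/6=303/43
t_q=3/4 → seg 0, τ=3/4; S=-5+1227/86·τ+0·τ²+-453/86·τ³=19145/5504

  seg 0: a=-5 b=1227/86 c=0 d=-453/86
  seg 1: a=4 b=-66/43 c=-1359/86 d=889/86
  seg 2: a=-3 b=-183/86 c=654/43 d=-609/86
  seg 3: a=3 b=303/43 c=-519/86 d=173/172
S(3/4) = 19145/5504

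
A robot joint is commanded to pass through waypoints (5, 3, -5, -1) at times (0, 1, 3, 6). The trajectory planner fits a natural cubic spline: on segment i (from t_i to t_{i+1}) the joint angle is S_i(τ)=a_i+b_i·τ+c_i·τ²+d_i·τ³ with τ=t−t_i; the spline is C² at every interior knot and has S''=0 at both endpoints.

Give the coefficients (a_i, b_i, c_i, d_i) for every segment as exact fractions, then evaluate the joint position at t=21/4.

Δ: Δ0=-2, Δ1=-4, Δ2=4/3
row 1: diag=6, rhs=-12; c'=1/3, d'=-2
row 2: denom=10−2·1/3=28/3; d'=(32−2·-2)/(28/3)=27/7
back: M2=27/7
back: M1=-2−1/3·27/7=-23/7
M: M0=0, M1=-23/7, M2=27/7, M3=0
seg 0: a=5, c=M0/2=0, d=(M1−M0)/(6·1)=-23/42, b=Δ0−h0·(2M0+M1)/6=-61/42
seg 1: a=3, c=M1/2=-23/14, d=(M2−M1)/(6·2)=25/42, b=Δ1−h1·(2M1+M2)/6=-65/21
seg 2: a=-5, c=M2/2=27/14, d=(M3−M2)/(6·3)=-3/14, b=Δ2−h2·(2M2+M3)/6=-53/21
t_q=21/4 → seg 2, τ=9/4; S=-5+-53/21·τ+27/14·τ²+-3/14·τ³=-3007/896

  seg 0: a=5 b=-61/42 c=0 d=-23/42
  seg 1: a=3 b=-65/21 c=-23/14 d=25/42
  seg 2: a=-5 b=-53/21 c=27/14 d=-3/14
S(21/4) = -3007/896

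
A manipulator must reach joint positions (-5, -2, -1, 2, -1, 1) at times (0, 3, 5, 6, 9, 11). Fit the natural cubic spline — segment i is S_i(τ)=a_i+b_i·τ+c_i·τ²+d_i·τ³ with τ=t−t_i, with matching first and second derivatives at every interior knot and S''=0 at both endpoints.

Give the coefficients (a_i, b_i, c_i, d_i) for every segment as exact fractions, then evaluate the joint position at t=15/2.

  seg 0: a=-5 b=1947/1292 c=0 d=-655/11628
  seg 1: a=-2 b=-9/646 c=-655/1292 d=987/2584
  seg 2: a=-1 b=821/323 c=1153/646 d=-857/646
  seg 3: a=2 b=81/38 c=-709/323 d=2231/5814
  seg 4: a=-1 b=-219/323 c=813/646 d=-271/1292
S(15/2) = 8029/5168

Δ: Δ0=1, Δ1=1/2, Δ2=3, Δ3=-1, Δ4=1
row 1: diag=10, rhs=-3; c'=1/5, d'=-3/10
row 2: denom=6−2·1/5=28/5; d'=(15−2·-3/10)/(28/5)=39/14
row 3: denom=8−1·5/28=219/28; d'=(-24−1·39/14)/(219/28)=-250/73
row 4: denom=10−3·28/73=646/73; d'=(12−3·-250/73)/(646/73)=813/323
back: M4=813/323
back: M3=-250/73−28/73·813/323=-1418/323
back: M2=39/14−5/28·-1418/323=1153/323
back: M1=-3/10−1/5·1153/323=-655/646
M: M0=0, M1=-655/646, M2=1153/323, M3=-1418/323, M4=813/323, M5=0
seg 0: a=-5, c=M0/2=0, d=(M1−M0)/(6·3)=-655/11628, b=Δ0−h0·(2M0+M1)/6=1947/1292
seg 1: a=-2, c=M1/2=-655/1292, d=(M2−M1)/(6·2)=987/2584, b=Δ1−h1·(2M1+M2)/6=-9/646
seg 2: a=-1, c=M2/2=1153/646, d=(M3−M2)/(6·1)=-857/646, b=Δ2−h2·(2M2+M3)/6=821/323
seg 3: a=2, c=M3/2=-709/323, d=(M4−M3)/(6·3)=2231/5814, b=Δ3−h3·(2M3+M4)/6=81/38
seg 4: a=-1, c=M4/2=813/646, d=(M5−M4)/(6·2)=-271/1292, b=Δ4−h4·(2M4+M5)/6=-219/323
t_q=15/2 → seg 3, τ=3/2; S=2+81/38·τ+-709/323·τ²+2231/5814·τ³=8029/5168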